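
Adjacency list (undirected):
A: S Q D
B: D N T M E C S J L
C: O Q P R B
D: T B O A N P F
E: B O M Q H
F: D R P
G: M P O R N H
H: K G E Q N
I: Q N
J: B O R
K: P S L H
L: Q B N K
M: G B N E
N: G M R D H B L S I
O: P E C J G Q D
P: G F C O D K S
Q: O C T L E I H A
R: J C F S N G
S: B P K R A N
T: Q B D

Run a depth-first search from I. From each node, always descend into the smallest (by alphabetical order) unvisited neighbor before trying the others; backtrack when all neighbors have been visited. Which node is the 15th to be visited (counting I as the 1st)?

Visit I
I → N
N → B
B → C
C → O
O → D
D → A
A → Q
Q → E
E → H
H → G
G → M
G → P
P → F
F → R
R → J
R → S
S → K
K → L
Q → T

Visit order: I, N, B, C, O, D, A, Q, E, H, G, M, P, F, R, J, S, K, L, T

R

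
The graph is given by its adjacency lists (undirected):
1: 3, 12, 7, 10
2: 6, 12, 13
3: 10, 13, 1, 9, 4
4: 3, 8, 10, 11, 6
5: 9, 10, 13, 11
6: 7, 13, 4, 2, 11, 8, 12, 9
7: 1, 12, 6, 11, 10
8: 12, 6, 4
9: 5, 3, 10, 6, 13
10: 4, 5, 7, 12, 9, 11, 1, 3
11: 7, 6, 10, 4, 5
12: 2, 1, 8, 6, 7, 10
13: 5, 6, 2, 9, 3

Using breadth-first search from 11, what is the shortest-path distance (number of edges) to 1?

Level 0: 11
Level 1: 4, 5, 6, 7, 10
Level 2: 1, 2, 3, 8, 9, 12, 13
1 first appears at level 2.

2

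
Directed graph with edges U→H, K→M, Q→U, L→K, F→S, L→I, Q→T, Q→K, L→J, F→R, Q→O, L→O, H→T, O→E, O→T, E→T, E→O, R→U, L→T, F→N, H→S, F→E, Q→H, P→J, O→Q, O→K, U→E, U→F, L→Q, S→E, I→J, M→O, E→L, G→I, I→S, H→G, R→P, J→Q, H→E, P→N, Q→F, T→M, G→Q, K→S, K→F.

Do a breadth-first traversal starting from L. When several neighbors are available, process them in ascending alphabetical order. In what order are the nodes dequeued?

Visit L; enqueue I, J, K, O, Q, T → queue [I, J, K, O, Q, T]
Visit I; enqueue S → queue [J, K, O, Q, T, S]
Visit J → queue [K, O, Q, T, S]
Visit K; enqueue F, M → queue [O, Q, T, S, F, M]
Visit O; enqueue E → queue [Q, T, S, F, M, E]
Visit Q; enqueue H, U → queue [T, S, F, M, E, H, U]
Visit T → queue [S, F, M, E, H, U]
Visit S → queue [F, M, E, H, U]
Visit F; enqueue N, R → queue [M, E, H, U, N, R]
Visit M → queue [E, H, U, N, R]
Visit E → queue [H, U, N, R]
Visit H; enqueue G → queue [U, N, R, G]
Visit U → queue [N, R, G]
Visit N → queue [R, G]
Visit R; enqueue P → queue [G, P]
Visit G → queue [P]
Visit P → queue []

L → I → J → K → O → Q → T → S → F → M → E → H → U → N → R → G → P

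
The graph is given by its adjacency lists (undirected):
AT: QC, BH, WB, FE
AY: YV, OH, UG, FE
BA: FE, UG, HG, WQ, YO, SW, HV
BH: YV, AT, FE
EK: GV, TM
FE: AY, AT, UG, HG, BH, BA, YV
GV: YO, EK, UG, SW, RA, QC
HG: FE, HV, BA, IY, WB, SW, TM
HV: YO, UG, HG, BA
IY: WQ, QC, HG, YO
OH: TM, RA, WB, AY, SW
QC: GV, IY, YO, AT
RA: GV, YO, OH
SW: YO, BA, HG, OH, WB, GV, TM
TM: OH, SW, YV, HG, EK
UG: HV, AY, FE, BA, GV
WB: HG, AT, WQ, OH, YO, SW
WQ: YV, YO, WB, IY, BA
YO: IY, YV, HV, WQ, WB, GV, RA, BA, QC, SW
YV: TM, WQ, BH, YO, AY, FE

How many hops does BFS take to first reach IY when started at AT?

Level 0: AT
Level 1: BH, FE, QC, WB
Level 2: AY, BA, GV, HG, IY, OH, SW, UG, WQ, YO, YV
Level 3: EK, HV, RA, TM
IY first appears at level 2.

2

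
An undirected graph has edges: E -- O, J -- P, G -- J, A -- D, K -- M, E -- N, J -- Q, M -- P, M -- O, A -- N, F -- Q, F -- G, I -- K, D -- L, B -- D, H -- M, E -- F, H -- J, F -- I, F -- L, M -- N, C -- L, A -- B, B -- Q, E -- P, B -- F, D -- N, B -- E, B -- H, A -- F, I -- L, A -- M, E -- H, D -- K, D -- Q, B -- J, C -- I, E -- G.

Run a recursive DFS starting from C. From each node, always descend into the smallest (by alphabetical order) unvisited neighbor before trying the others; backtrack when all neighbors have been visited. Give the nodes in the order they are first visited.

Visit C
C → I
I → F
F → A
A → B
B → D
D → K
K → M
M → H
H → E
E → G
G → J
J → P
J → Q
E → N
E → O
D → L

C -> I -> F -> A -> B -> D -> K -> M -> H -> E -> G -> J -> P -> Q -> N -> O -> L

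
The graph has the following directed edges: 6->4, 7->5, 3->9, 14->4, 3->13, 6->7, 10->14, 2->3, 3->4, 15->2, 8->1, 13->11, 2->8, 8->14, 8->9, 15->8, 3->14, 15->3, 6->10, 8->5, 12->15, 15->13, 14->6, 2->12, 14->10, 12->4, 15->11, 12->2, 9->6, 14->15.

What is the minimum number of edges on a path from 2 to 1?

Level 0: 2
Level 1: 3, 8, 12
Level 2: 1, 4, 5, 9, 13, 14, 15
Level 3: 6, 10, 11
Level 4: 7
1 first appears at level 2.

2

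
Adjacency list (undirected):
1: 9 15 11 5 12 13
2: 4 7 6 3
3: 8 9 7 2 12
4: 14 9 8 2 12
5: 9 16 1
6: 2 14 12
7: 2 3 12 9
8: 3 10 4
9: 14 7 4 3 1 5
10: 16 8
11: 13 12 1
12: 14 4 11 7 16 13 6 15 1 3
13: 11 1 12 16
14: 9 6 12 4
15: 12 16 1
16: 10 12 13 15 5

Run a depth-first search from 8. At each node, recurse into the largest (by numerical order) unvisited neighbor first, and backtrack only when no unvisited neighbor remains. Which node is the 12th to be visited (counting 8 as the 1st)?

4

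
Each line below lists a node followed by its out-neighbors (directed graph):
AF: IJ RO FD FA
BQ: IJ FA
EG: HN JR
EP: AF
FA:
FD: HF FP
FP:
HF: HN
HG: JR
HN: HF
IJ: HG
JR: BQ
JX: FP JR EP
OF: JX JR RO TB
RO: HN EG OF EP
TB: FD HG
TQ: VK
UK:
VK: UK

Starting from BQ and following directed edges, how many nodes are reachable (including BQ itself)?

BFS from BQ visits: BQ, IJ, FA, HG, JR
Reachable nodes: 5 of 19 total.

5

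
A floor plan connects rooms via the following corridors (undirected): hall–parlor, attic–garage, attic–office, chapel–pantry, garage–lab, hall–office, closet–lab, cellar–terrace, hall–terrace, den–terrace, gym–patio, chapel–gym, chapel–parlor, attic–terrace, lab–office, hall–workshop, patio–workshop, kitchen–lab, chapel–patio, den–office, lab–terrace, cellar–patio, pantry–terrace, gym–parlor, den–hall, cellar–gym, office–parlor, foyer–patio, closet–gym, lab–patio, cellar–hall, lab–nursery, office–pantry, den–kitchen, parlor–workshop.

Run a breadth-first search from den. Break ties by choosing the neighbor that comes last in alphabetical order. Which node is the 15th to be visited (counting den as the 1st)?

garage

Visit den; enqueue terrace, office, kitchen, hall → queue [terrace, office, kitchen, hall]
Visit terrace; enqueue pantry, lab, cellar, attic → queue [office, kitchen, hall, pantry, lab, cellar, attic]
Visit office; enqueue parlor → queue [kitchen, hall, pantry, lab, cellar, attic, parlor]
Visit kitchen → queue [hall, pantry, lab, cellar, attic, parlor]
Visit hall; enqueue workshop → queue [pantry, lab, cellar, attic, parlor, workshop]
Visit pantry; enqueue chapel → queue [lab, cellar, attic, parlor, workshop, chapel]
Visit lab; enqueue patio, nursery, garage, closet → queue [cellar, attic, parlor, workshop, chapel, patio, nursery, garage, closet]
Visit cellar; enqueue gym → queue [attic, parlor, workshop, chapel, patio, nursery, garage, closet, gym]
Visit attic → queue [parlor, workshop, chapel, patio, nursery, garage, closet, gym]
Visit parlor → queue [workshop, chapel, patio, nursery, garage, closet, gym]
Visit workshop → queue [chapel, patio, nursery, garage, closet, gym]
Visit chapel → queue [patio, nursery, garage, closet, gym]
Visit patio; enqueue foyer → queue [nursery, garage, closet, gym, foyer]
Visit nursery → queue [garage, closet, gym, foyer]
Visit garage → queue [closet, gym, foyer]
Visit closet → queue [gym, foyer]
Visit gym → queue [foyer]
Visit foyer → queue []

Visit order: den, terrace, office, kitchen, hall, pantry, lab, cellar, attic, parlor, workshop, chapel, patio, nursery, garage, closet, gym, foyer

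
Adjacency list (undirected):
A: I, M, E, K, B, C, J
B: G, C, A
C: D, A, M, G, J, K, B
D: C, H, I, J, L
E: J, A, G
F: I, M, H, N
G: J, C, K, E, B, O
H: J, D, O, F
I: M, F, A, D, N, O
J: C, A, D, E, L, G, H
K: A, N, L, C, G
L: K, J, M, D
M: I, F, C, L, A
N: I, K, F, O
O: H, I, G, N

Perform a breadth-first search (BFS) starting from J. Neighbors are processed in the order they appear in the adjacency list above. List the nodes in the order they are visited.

J, C, A, D, E, L, G, H, M, K, B, I, O, F, N

Visit J; enqueue C, A, D, E, L, G, H → queue [C, A, D, E, L, G, H]
Visit C; enqueue M, K, B → queue [A, D, E, L, G, H, M, K, B]
Visit A; enqueue I → queue [D, E, L, G, H, M, K, B, I]
Visit D → queue [E, L, G, H, M, K, B, I]
Visit E → queue [L, G, H, M, K, B, I]
Visit L → queue [G, H, M, K, B, I]
Visit G; enqueue O → queue [H, M, K, B, I, O]
Visit H; enqueue F → queue [M, K, B, I, O, F]
Visit M → queue [K, B, I, O, F]
Visit K; enqueue N → queue [B, I, O, F, N]
Visit B → queue [I, O, F, N]
Visit I → queue [O, F, N]
Visit O → queue [F, N]
Visit F → queue [N]
Visit N → queue []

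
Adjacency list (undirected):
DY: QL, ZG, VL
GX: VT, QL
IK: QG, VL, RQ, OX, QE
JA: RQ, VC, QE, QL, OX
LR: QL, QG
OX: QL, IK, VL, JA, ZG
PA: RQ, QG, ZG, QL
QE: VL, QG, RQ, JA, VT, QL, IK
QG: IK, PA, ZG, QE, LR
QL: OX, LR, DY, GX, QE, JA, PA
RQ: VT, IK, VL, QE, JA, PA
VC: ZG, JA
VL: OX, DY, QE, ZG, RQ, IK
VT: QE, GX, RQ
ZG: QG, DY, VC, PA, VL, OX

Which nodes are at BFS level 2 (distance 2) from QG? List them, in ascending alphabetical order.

Level 0: QG
Level 1: IK, LR, PA, QE, ZG
Level 2: DY, JA, OX, QL, RQ, VC, VL, VT
Level 3: GX

DY, JA, OX, QL, RQ, VC, VL, VT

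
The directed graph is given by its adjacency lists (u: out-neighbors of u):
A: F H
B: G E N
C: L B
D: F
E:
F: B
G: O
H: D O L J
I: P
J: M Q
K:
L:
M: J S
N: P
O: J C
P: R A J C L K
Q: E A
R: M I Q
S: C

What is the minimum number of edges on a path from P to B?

Level 0: P
Level 1: A, C, J, K, L, R
Level 2: B, F, H, I, M, Q
Level 3: D, E, G, N, O, S
B first appears at level 2.

2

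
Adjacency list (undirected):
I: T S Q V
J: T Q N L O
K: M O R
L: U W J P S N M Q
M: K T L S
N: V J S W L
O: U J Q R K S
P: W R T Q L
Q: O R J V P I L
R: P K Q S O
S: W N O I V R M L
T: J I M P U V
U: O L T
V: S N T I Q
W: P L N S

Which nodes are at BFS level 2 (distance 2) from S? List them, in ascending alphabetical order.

J, K, P, Q, T, U

Level 0: S
Level 1: I, L, M, N, O, R, V, W
Level 2: J, K, P, Q, T, U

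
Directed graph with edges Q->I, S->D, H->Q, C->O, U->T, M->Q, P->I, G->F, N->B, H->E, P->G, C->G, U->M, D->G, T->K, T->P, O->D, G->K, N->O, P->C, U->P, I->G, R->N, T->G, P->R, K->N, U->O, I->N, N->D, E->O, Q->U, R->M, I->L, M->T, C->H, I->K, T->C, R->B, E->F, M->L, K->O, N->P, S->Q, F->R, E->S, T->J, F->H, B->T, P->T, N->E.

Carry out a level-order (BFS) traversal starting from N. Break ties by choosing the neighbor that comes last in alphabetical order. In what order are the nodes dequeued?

N, P, O, E, D, B, T, R, I, G, C, S, F, K, J, M, L, H, Q, U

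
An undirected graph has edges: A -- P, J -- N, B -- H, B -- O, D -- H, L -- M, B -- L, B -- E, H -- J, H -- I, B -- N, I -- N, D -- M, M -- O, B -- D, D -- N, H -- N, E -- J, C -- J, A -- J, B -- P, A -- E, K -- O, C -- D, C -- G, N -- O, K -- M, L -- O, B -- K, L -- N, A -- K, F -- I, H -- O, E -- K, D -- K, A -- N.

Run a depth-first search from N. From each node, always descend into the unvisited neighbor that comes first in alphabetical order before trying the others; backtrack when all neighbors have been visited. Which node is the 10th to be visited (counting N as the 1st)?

I

Visit N
N → A
A → E
E → B
B → D
D → C
C → G
C → J
J → H
H → I
I → F
H → O
O → K
K → M
M → L
B → P

Visit order: N, A, E, B, D, C, G, J, H, I, F, O, K, M, L, P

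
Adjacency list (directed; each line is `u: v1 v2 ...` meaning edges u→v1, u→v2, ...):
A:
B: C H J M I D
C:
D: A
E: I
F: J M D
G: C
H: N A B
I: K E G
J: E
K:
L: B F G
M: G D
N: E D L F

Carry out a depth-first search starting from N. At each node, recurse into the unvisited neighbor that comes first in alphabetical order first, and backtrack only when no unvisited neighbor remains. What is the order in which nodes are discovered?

N, D, A, E, I, G, C, K, F, J, M, L, B, H

Visit N
N → D
D → A
N → E
E → I
I → G
G → C
I → K
N → F
F → J
F → M
N → L
L → B
B → H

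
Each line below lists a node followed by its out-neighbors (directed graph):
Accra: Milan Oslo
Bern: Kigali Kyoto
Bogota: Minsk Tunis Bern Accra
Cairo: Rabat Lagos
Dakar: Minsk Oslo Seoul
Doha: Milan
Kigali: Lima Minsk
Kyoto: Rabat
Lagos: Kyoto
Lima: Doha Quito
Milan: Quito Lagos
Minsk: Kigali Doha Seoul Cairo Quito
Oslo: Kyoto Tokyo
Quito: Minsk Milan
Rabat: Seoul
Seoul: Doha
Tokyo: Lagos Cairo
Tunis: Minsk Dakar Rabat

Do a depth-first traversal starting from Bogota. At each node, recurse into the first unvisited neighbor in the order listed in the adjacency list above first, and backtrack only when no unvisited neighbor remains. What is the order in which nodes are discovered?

Bogota → Minsk → Kigali → Lima → Doha → Milan → Quito → Lagos → Kyoto → Rabat → Seoul → Cairo → Tunis → Dakar → Oslo → Tokyo → Bern → Accra

Visit Bogota
Bogota → Minsk
Minsk → Kigali
Kigali → Lima
Lima → Doha
Doha → Milan
Milan → Quito
Milan → Lagos
Lagos → Kyoto
Kyoto → Rabat
Rabat → Seoul
Minsk → Cairo
Bogota → Tunis
Tunis → Dakar
Dakar → Oslo
Oslo → Tokyo
Bogota → Bern
Bogota → Accra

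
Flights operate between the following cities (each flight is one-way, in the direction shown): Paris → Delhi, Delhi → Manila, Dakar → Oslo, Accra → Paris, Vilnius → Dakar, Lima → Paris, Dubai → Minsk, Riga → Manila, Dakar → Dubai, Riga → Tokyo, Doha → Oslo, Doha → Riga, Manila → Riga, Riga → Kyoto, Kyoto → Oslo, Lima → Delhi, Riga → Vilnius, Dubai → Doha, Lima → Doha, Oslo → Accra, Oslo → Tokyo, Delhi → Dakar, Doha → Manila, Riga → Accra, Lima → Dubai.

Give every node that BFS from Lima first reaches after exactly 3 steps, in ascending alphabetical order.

Level 0: Lima
Level 1: Delhi, Doha, Dubai, Paris
Level 2: Dakar, Manila, Minsk, Oslo, Riga
Level 3: Accra, Kyoto, Tokyo, Vilnius

Accra, Kyoto, Tokyo, Vilnius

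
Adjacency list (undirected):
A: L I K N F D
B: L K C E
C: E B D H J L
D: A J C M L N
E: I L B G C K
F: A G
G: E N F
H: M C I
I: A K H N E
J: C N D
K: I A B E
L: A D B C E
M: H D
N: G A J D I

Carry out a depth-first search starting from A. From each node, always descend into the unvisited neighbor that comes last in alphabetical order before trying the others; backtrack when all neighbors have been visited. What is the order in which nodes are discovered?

A → N → J → D → M → H → I → K → E → L → C → B → G → F

Visit A
A → N
N → J
J → D
D → M
M → H
H → I
I → K
K → E
E → L
L → C
C → B
E → G
G → F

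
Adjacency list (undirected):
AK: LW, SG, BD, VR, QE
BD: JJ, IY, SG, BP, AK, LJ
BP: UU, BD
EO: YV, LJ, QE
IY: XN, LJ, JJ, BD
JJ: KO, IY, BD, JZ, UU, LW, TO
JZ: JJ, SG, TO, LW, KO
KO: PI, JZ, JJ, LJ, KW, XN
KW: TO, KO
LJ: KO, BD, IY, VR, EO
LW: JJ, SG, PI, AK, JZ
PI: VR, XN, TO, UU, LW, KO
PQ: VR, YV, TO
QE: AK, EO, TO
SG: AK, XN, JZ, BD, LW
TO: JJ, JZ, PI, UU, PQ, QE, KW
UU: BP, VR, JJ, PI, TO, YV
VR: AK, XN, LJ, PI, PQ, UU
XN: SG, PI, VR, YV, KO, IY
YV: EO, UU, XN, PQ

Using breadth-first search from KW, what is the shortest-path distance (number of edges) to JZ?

Level 0: KW
Level 1: KO, TO
Level 2: JJ, JZ, LJ, PI, PQ, QE, UU, XN
Level 3: AK, BD, BP, EO, IY, LW, SG, VR, YV
JZ first appears at level 2.

2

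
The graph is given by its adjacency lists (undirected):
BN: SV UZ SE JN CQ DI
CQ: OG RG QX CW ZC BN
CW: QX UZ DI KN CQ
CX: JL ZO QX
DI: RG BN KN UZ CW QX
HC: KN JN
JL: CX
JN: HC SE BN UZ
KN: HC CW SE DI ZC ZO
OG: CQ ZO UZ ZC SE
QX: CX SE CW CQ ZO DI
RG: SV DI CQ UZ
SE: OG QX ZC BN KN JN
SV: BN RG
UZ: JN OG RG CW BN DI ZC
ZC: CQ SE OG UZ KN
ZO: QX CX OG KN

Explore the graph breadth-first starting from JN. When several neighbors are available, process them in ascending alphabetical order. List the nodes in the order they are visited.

JN -> BN -> HC -> SE -> UZ -> CQ -> DI -> SV -> KN -> OG -> QX -> ZC -> CW -> RG -> ZO -> CX -> JL

Visit JN; enqueue BN, HC, SE, UZ → queue [BN, HC, SE, UZ]
Visit BN; enqueue CQ, DI, SV → queue [HC, SE, UZ, CQ, DI, SV]
Visit HC; enqueue KN → queue [SE, UZ, CQ, DI, SV, KN]
Visit SE; enqueue OG, QX, ZC → queue [UZ, CQ, DI, SV, KN, OG, QX, ZC]
Visit UZ; enqueue CW, RG → queue [CQ, DI, SV, KN, OG, QX, ZC, CW, RG]
Visit CQ → queue [DI, SV, KN, OG, QX, ZC, CW, RG]
Visit DI → queue [SV, KN, OG, QX, ZC, CW, RG]
Visit SV → queue [KN, OG, QX, ZC, CW, RG]
Visit KN; enqueue ZO → queue [OG, QX, ZC, CW, RG, ZO]
Visit OG → queue [QX, ZC, CW, RG, ZO]
Visit QX; enqueue CX → queue [ZC, CW, RG, ZO, CX]
Visit ZC → queue [CW, RG, ZO, CX]
Visit CW → queue [RG, ZO, CX]
Visit RG → queue [ZO, CX]
Visit ZO → queue [CX]
Visit CX; enqueue JL → queue [JL]
Visit JL → queue []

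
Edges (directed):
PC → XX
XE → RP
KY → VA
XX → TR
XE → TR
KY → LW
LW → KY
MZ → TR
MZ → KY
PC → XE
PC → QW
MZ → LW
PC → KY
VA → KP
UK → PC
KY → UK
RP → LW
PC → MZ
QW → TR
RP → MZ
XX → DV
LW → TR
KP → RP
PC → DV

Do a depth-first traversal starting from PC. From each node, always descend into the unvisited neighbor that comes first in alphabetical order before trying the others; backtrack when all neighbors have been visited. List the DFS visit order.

Visit PC
PC → DV
PC → KY
KY → LW
LW → TR
KY → UK
KY → VA
VA → KP
KP → RP
RP → MZ
PC → QW
PC → XE
PC → XX

PC, DV, KY, LW, TR, UK, VA, KP, RP, MZ, QW, XE, XX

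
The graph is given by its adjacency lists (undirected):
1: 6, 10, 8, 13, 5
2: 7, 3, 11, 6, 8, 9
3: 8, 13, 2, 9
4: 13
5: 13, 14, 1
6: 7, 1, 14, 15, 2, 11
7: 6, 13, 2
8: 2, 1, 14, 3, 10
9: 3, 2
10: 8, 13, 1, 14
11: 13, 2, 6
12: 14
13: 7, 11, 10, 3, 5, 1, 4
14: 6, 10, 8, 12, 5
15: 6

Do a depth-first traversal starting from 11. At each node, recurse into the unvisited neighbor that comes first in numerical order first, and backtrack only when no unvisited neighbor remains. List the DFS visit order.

11 2 3 8 1 5 13 4 7 6 14 10 12 15 9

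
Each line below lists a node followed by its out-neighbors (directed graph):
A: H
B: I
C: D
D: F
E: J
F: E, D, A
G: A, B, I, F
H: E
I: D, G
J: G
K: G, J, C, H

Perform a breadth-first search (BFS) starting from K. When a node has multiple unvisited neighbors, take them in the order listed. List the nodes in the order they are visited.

K → G → J → C → H → A → B → I → F → D → E

Visit K; enqueue G, J, C, H → queue [G, J, C, H]
Visit G; enqueue A, B, I, F → queue [J, C, H, A, B, I, F]
Visit J → queue [C, H, A, B, I, F]
Visit C; enqueue D → queue [H, A, B, I, F, D]
Visit H; enqueue E → queue [A, B, I, F, D, E]
Visit A → queue [B, I, F, D, E]
Visit B → queue [I, F, D, E]
Visit I → queue [F, D, E]
Visit F → queue [D, E]
Visit D → queue [E]
Visit E → queue []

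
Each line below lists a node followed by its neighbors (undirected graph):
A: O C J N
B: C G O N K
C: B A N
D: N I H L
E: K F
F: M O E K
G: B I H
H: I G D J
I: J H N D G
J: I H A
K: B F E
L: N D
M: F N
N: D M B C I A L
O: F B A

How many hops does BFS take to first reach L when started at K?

3

Level 0: K
Level 1: B, E, F
Level 2: C, G, M, N, O
Level 3: A, D, H, I, L
Level 4: J
L first appears at level 3.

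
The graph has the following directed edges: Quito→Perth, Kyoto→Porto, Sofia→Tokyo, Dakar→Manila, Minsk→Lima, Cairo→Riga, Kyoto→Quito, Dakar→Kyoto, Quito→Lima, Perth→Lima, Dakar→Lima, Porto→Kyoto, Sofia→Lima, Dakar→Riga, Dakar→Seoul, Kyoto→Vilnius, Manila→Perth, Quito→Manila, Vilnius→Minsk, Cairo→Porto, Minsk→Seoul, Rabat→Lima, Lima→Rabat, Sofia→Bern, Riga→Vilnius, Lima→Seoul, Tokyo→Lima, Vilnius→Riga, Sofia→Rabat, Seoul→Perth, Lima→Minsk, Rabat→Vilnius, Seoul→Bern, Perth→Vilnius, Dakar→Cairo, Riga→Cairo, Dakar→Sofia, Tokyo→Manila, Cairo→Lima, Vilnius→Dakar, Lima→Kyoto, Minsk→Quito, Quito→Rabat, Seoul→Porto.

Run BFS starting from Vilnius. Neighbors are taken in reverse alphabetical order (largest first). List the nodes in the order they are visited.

Vilnius Riga Minsk Dakar Cairo Seoul Quito Lima Sofia Manila Kyoto Porto Perth Bern Rabat Tokyo

Visit Vilnius; enqueue Riga, Minsk, Dakar → queue [Riga, Minsk, Dakar]
Visit Riga; enqueue Cairo → queue [Minsk, Dakar, Cairo]
Visit Minsk; enqueue Seoul, Quito, Lima → queue [Dakar, Cairo, Seoul, Quito, Lima]
Visit Dakar; enqueue Sofia, Manila, Kyoto → queue [Cairo, Seoul, Quito, Lima, Sofia, Manila, Kyoto]
Visit Cairo; enqueue Porto → queue [Seoul, Quito, Lima, Sofia, Manila, Kyoto, Porto]
Visit Seoul; enqueue Perth, Bern → queue [Quito, Lima, Sofia, Manila, Kyoto, Porto, Perth, Bern]
Visit Quito; enqueue Rabat → queue [Lima, Sofia, Manila, Kyoto, Porto, Perth, Bern, Rabat]
Visit Lima → queue [Sofia, Manila, Kyoto, Porto, Perth, Bern, Rabat]
Visit Sofia; enqueue Tokyo → queue [Manila, Kyoto, Porto, Perth, Bern, Rabat, Tokyo]
Visit Manila → queue [Kyoto, Porto, Perth, Bern, Rabat, Tokyo]
Visit Kyoto → queue [Porto, Perth, Bern, Rabat, Tokyo]
Visit Porto → queue [Perth, Bern, Rabat, Tokyo]
Visit Perth → queue [Bern, Rabat, Tokyo]
Visit Bern → queue [Rabat, Tokyo]
Visit Rabat → queue [Tokyo]
Visit Tokyo → queue []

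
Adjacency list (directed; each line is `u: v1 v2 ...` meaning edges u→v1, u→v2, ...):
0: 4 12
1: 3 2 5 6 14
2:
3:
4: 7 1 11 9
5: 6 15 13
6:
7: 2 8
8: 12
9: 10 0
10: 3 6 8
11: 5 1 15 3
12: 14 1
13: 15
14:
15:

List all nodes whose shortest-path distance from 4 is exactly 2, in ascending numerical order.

0, 2, 3, 5, 6, 8, 10, 14, 15

Level 0: 4
Level 1: 1, 7, 9, 11
Level 2: 0, 2, 3, 5, 6, 8, 10, 14, 15
Level 3: 12, 13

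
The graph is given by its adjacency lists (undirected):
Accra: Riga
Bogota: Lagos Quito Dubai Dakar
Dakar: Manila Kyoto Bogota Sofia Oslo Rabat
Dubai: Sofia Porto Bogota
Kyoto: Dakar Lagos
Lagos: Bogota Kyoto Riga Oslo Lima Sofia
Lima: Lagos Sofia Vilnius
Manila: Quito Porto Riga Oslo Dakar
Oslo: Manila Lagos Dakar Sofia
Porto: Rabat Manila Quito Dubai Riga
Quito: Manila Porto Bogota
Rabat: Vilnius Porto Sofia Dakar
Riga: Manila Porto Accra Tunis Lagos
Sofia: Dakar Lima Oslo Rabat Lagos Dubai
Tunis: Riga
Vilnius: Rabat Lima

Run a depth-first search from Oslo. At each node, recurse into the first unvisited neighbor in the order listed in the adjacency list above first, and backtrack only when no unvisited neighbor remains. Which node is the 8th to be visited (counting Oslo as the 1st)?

Lagos

Visit Oslo
Oslo → Manila
Manila → Quito
Quito → Porto
Porto → Rabat
Rabat → Vilnius
Vilnius → Lima
Lima → Lagos
Lagos → Bogota
Bogota → Dubai
Dubai → Sofia
Sofia → Dakar
Dakar → Kyoto
Lagos → Riga
Riga → Accra
Riga → Tunis

Visit order: Oslo, Manila, Quito, Porto, Rabat, Vilnius, Lima, Lagos, Bogota, Dubai, Sofia, Dakar, Kyoto, Riga, Accra, Tunis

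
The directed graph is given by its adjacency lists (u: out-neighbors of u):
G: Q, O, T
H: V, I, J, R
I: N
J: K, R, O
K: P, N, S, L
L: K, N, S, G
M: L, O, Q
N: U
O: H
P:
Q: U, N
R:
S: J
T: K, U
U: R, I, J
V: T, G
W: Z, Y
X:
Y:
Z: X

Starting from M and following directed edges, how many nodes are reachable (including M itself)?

BFS from M visits: M, Q, O, L, U, N, H, S, K, G, R, J, I, V, P, T
Reachable nodes: 16 of 20 total.

16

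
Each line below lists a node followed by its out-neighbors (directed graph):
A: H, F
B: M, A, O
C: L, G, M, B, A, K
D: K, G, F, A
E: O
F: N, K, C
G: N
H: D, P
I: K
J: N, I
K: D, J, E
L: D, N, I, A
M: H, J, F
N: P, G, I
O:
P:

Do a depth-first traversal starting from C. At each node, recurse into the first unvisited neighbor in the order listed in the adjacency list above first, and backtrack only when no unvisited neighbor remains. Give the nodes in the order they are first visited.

C → L → D → K → J → N → P → G → I → E → O → F → A → H → M → B

Visit C
C → L
L → D
D → K
K → J
J → N
N → P
N → G
N → I
K → E
E → O
D → F
D → A
A → H
C → M
C → B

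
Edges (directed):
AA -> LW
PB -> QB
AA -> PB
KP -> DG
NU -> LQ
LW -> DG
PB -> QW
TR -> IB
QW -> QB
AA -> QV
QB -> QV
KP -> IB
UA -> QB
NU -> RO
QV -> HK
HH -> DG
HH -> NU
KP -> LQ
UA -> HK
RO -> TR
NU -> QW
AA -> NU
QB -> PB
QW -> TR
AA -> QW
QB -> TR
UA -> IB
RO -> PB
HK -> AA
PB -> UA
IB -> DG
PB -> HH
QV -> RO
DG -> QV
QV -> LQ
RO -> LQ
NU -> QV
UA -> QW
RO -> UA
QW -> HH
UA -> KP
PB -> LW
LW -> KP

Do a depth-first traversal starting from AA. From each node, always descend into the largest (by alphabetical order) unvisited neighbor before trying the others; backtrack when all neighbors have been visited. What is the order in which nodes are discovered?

Visit AA
AA → QW
QW → TR
TR → IB
IB → DG
DG → QV
QV → RO
RO → UA
UA → QB
QB → PB
PB → LW
LW → KP
KP → LQ
PB → HH
HH → NU
UA → HK

AA QW TR IB DG QV RO UA QB PB LW KP LQ HH NU HK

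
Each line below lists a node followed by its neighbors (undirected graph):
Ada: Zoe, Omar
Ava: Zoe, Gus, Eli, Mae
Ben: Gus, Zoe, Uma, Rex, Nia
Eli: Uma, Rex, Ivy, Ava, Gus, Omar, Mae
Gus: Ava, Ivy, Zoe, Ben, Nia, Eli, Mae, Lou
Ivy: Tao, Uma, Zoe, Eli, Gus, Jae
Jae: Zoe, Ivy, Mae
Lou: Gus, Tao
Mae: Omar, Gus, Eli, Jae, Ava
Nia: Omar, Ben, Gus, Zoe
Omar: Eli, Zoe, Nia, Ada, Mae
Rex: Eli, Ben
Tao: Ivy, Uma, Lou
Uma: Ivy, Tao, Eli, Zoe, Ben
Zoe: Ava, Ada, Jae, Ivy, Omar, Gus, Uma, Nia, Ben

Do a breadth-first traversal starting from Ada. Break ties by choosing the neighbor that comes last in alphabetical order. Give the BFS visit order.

Visit Ada; enqueue Zoe, Omar → queue [Zoe, Omar]
Visit Zoe; enqueue Uma, Nia, Jae, Ivy, Gus, Ben, Ava → queue [Omar, Uma, Nia, Jae, Ivy, Gus, Ben, Ava]
Visit Omar; enqueue Mae, Eli → queue [Uma, Nia, Jae, Ivy, Gus, Ben, Ava, Mae, Eli]
Visit Uma; enqueue Tao → queue [Nia, Jae, Ivy, Gus, Ben, Ava, Mae, Eli, Tao]
Visit Nia → queue [Jae, Ivy, Gus, Ben, Ava, Mae, Eli, Tao]
Visit Jae → queue [Ivy, Gus, Ben, Ava, Mae, Eli, Tao]
Visit Ivy → queue [Gus, Ben, Ava, Mae, Eli, Tao]
Visit Gus; enqueue Lou → queue [Ben, Ava, Mae, Eli, Tao, Lou]
Visit Ben; enqueue Rex → queue [Ava, Mae, Eli, Tao, Lou, Rex]
Visit Ava → queue [Mae, Eli, Tao, Lou, Rex]
Visit Mae → queue [Eli, Tao, Lou, Rex]
Visit Eli → queue [Tao, Lou, Rex]
Visit Tao → queue [Lou, Rex]
Visit Lou → queue [Rex]
Visit Rex → queue []

Ada, Zoe, Omar, Uma, Nia, Jae, Ivy, Gus, Ben, Ava, Mae, Eli, Tao, Lou, Rex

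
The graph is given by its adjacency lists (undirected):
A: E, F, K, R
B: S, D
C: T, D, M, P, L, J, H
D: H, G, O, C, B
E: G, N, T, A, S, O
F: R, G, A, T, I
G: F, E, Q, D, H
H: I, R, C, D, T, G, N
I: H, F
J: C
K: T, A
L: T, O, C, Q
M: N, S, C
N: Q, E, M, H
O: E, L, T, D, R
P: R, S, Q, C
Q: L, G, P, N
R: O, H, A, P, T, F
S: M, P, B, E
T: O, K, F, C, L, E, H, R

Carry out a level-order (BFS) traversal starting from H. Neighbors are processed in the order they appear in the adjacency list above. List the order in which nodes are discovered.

H → I → R → C → D → T → G → N → F → O → A → P → M → L → J → B → K → E → Q → S

Visit H; enqueue I, R, C, D, T, G, N → queue [I, R, C, D, T, G, N]
Visit I; enqueue F → queue [R, C, D, T, G, N, F]
Visit R; enqueue O, A, P → queue [C, D, T, G, N, F, O, A, P]
Visit C; enqueue M, L, J → queue [D, T, G, N, F, O, A, P, M, L, J]
Visit D; enqueue B → queue [T, G, N, F, O, A, P, M, L, J, B]
Visit T; enqueue K, E → queue [G, N, F, O, A, P, M, L, J, B, K, E]
Visit G; enqueue Q → queue [N, F, O, A, P, M, L, J, B, K, E, Q]
Visit N → queue [F, O, A, P, M, L, J, B, K, E, Q]
Visit F → queue [O, A, P, M, L, J, B, K, E, Q]
Visit O → queue [A, P, M, L, J, B, K, E, Q]
Visit A → queue [P, M, L, J, B, K, E, Q]
Visit P; enqueue S → queue [M, L, J, B, K, E, Q, S]
Visit M → queue [L, J, B, K, E, Q, S]
Visit L → queue [J, B, K, E, Q, S]
Visit J → queue [B, K, E, Q, S]
Visit B → queue [K, E, Q, S]
Visit K → queue [E, Q, S]
Visit E → queue [Q, S]
Visit Q → queue [S]
Visit S → queue []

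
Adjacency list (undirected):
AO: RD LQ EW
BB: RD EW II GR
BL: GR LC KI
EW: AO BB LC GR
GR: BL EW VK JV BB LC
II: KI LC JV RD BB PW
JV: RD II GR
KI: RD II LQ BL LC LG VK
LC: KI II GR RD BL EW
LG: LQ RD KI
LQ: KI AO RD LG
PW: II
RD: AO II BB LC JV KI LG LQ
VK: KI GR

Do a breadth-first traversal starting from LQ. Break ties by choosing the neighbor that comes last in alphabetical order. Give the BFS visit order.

LQ, RD, LG, KI, AO, LC, JV, II, BB, VK, BL, EW, GR, PW

Visit LQ; enqueue RD, LG, KI, AO → queue [RD, LG, KI, AO]
Visit RD; enqueue LC, JV, II, BB → queue [LG, KI, AO, LC, JV, II, BB]
Visit LG → queue [KI, AO, LC, JV, II, BB]
Visit KI; enqueue VK, BL → queue [AO, LC, JV, II, BB, VK, BL]
Visit AO; enqueue EW → queue [LC, JV, II, BB, VK, BL, EW]
Visit LC; enqueue GR → queue [JV, II, BB, VK, BL, EW, GR]
Visit JV → queue [II, BB, VK, BL, EW, GR]
Visit II; enqueue PW → queue [BB, VK, BL, EW, GR, PW]
Visit BB → queue [VK, BL, EW, GR, PW]
Visit VK → queue [BL, EW, GR, PW]
Visit BL → queue [EW, GR, PW]
Visit EW → queue [GR, PW]
Visit GR → queue [PW]
Visit PW → queue []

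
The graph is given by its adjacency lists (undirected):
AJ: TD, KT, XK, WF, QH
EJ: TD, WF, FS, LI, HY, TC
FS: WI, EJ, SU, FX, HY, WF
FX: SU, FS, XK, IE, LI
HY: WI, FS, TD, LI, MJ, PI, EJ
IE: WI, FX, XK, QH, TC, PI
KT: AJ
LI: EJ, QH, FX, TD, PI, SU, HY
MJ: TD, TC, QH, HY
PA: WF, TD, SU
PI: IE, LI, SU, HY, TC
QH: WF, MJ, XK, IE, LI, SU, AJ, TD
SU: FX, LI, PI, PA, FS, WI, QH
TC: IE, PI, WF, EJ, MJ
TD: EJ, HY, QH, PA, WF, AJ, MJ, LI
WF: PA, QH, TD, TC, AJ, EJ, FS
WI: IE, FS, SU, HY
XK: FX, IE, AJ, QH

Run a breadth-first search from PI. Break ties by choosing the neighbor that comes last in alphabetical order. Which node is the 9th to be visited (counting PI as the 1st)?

EJ

Visit PI; enqueue TC, SU, LI, IE, HY → queue [TC, SU, LI, IE, HY]
Visit TC; enqueue WF, MJ, EJ → queue [SU, LI, IE, HY, WF, MJ, EJ]
Visit SU; enqueue WI, QH, PA, FX, FS → queue [LI, IE, HY, WF, MJ, EJ, WI, QH, PA, FX, FS]
Visit LI; enqueue TD → queue [IE, HY, WF, MJ, EJ, WI, QH, PA, FX, FS, TD]
Visit IE; enqueue XK → queue [HY, WF, MJ, EJ, WI, QH, PA, FX, FS, TD, XK]
Visit HY → queue [WF, MJ, EJ, WI, QH, PA, FX, FS, TD, XK]
Visit WF; enqueue AJ → queue [MJ, EJ, WI, QH, PA, FX, FS, TD, XK, AJ]
Visit MJ → queue [EJ, WI, QH, PA, FX, FS, TD, XK, AJ]
Visit EJ → queue [WI, QH, PA, FX, FS, TD, XK, AJ]
Visit WI → queue [QH, PA, FX, FS, TD, XK, AJ]
Visit QH → queue [PA, FX, FS, TD, XK, AJ]
Visit PA → queue [FX, FS, TD, XK, AJ]
Visit FX → queue [FS, TD, XK, AJ]
Visit FS → queue [TD, XK, AJ]
Visit TD → queue [XK, AJ]
Visit XK → queue [AJ]
Visit AJ; enqueue KT → queue [KT]
Visit KT → queue []

Visit order: PI, TC, SU, LI, IE, HY, WF, MJ, EJ, WI, QH, PA, FX, FS, TD, XK, AJ, KT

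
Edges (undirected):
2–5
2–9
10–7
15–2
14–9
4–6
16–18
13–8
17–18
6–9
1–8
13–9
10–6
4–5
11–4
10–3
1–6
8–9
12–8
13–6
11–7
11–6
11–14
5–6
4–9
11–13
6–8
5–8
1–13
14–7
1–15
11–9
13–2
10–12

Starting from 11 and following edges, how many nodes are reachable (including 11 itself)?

15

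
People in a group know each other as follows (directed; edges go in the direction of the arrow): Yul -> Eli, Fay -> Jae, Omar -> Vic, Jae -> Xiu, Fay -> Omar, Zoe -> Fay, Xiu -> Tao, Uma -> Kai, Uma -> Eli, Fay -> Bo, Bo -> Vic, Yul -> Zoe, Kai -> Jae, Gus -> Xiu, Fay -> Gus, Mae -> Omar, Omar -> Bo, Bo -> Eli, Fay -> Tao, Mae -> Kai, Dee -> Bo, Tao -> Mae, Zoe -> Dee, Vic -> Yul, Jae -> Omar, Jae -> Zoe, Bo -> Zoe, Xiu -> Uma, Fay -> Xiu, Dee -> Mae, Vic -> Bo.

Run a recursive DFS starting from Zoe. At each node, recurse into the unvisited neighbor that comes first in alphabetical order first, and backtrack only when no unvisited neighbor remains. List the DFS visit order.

Visit Zoe
Zoe → Dee
Dee → Bo
Bo → Eli
Bo → Vic
Vic → Yul
Dee → Mae
Mae → Kai
Kai → Jae
Jae → Omar
Jae → Xiu
Xiu → Tao
Xiu → Uma
Zoe → Fay
Fay → Gus

Zoe, Dee, Bo, Eli, Vic, Yul, Mae, Kai, Jae, Omar, Xiu, Tao, Uma, Fay, Gus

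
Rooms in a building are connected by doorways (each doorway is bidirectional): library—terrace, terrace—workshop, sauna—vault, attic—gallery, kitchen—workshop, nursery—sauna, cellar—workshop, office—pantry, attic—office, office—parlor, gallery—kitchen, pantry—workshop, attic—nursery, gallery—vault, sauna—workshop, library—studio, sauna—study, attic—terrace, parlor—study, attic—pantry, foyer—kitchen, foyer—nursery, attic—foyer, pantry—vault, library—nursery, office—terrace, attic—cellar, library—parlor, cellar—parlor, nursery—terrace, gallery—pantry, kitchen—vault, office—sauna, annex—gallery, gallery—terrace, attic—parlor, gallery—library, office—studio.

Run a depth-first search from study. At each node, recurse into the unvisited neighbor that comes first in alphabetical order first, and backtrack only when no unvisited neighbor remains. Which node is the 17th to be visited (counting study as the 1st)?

terrace

Visit study
study → parlor
parlor → attic
attic → cellar
cellar → workshop
workshop → kitchen
kitchen → foyer
foyer → nursery
nursery → library
library → gallery
gallery → annex
gallery → pantry
pantry → office
office → sauna
sauna → vault
office → studio
office → terrace

Visit order: study, parlor, attic, cellar, workshop, kitchen, foyer, nursery, library, gallery, annex, pantry, office, sauna, vault, studio, terrace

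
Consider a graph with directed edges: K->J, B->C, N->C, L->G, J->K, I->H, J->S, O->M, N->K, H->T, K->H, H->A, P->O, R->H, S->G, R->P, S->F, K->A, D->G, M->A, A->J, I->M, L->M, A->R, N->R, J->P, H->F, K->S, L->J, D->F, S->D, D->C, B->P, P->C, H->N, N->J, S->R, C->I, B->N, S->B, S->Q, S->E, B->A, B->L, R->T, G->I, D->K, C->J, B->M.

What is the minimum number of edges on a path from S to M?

Level 0: S
Level 1: B, D, E, F, G, Q, R
Level 2: A, C, H, I, K, L, M, N, P, T
Level 3: J, O
M first appears at level 2.

2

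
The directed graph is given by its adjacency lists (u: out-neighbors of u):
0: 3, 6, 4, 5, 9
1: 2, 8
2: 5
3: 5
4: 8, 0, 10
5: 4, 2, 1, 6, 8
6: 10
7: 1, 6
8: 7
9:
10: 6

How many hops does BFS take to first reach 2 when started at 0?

2

Level 0: 0
Level 1: 3, 4, 5, 6, 9
Level 2: 1, 2, 8, 10
Level 3: 7
2 first appears at level 2.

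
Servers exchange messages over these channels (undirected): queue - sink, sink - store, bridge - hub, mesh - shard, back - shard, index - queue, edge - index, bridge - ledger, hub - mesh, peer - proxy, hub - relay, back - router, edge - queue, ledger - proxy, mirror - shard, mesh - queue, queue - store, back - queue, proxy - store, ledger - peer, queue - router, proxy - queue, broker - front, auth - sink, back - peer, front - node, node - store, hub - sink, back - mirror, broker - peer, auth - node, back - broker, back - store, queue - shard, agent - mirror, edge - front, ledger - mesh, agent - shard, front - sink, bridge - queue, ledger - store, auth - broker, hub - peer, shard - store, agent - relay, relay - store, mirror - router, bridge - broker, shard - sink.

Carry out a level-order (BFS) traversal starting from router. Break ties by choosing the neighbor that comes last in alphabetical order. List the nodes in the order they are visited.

Visit router; enqueue queue, mirror, back → queue [queue, mirror, back]
Visit queue; enqueue store, sink, shard, proxy, mesh, index, edge, bridge → queue [mirror, back, store, sink, shard, proxy, mesh, index, edge, bridge]
Visit mirror; enqueue agent → queue [back, store, sink, shard, proxy, mesh, index, edge, bridge, agent]
Visit back; enqueue peer, broker → queue [store, sink, shard, proxy, mesh, index, edge, bridge, agent, peer, broker]
Visit store; enqueue relay, node, ledger → queue [sink, shard, proxy, mesh, index, edge, bridge, agent, peer, broker, relay, node, ledger]
Visit sink; enqueue hub, front, auth → queue [shard, proxy, mesh, index, edge, bridge, agent, peer, broker, relay, node, ledger, hub, front, auth]
Visit shard → queue [proxy, mesh, index, edge, bridge, agent, peer, broker, relay, node, ledger, hub, front, auth]
Visit proxy → queue [mesh, index, edge, bridge, agent, peer, broker, relay, node, ledger, hub, front, auth]
Visit mesh → queue [index, edge, bridge, agent, peer, broker, relay, node, ledger, hub, front, auth]
Visit index → queue [edge, bridge, agent, peer, broker, relay, node, ledger, hub, front, auth]
Visit edge → queue [bridge, agent, peer, broker, relay, node, ledger, hub, front, auth]
Visit bridge → queue [agent, peer, broker, relay, node, ledger, hub, front, auth]
Visit agent → queue [peer, broker, relay, node, ledger, hub, front, auth]
Visit peer → queue [broker, relay, node, ledger, hub, front, auth]
Visit broker → queue [relay, node, ledger, hub, front, auth]
Visit relay → queue [node, ledger, hub, front, auth]
Visit node → queue [ledger, hub, front, auth]
Visit ledger → queue [hub, front, auth]
Visit hub → queue [front, auth]
Visit front → queue [auth]
Visit auth → queue []

router -> queue -> mirror -> back -> store -> sink -> shard -> proxy -> mesh -> index -> edge -> bridge -> agent -> peer -> broker -> relay -> node -> ledger -> hub -> front -> auth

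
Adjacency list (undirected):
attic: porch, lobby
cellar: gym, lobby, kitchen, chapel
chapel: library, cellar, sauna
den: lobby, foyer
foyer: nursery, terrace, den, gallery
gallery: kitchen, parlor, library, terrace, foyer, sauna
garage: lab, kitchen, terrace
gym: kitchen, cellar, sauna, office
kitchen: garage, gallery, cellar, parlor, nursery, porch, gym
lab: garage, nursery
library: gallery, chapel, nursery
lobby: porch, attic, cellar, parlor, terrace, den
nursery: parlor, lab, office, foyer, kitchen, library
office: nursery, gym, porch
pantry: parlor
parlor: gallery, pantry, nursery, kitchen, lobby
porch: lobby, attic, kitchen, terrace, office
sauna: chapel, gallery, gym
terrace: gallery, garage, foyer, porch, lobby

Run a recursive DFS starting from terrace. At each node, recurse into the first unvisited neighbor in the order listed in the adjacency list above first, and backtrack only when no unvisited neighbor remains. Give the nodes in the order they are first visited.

terrace gallery kitchen garage lab nursery parlor pantry lobby porch attic office gym cellar chapel library sauna den foyer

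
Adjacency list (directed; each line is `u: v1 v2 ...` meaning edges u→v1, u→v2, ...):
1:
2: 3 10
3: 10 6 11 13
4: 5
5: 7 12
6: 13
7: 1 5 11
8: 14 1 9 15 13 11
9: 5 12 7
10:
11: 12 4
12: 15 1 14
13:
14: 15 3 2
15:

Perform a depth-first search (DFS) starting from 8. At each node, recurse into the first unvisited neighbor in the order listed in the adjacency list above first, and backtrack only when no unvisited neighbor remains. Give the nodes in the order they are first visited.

8 -> 14 -> 15 -> 3 -> 10 -> 6 -> 13 -> 11 -> 12 -> 1 -> 4 -> 5 -> 7 -> 2 -> 9

Visit 8
8 → 14
14 → 15
14 → 3
3 → 10
3 → 6
6 → 13
3 → 11
11 → 12
12 → 1
11 → 4
4 → 5
5 → 7
14 → 2
8 → 9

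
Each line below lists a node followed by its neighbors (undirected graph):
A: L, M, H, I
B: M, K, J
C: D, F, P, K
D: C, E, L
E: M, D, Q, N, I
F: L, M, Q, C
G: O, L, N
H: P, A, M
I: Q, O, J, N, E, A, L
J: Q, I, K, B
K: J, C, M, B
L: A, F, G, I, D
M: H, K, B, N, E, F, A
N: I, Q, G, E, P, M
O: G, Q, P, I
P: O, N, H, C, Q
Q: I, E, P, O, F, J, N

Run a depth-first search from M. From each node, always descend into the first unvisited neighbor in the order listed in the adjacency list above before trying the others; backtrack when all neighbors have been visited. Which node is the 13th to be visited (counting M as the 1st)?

Visit M
M → H
H → P
P → O
O → G
G → L
L → A
A → I
I → Q
Q → E
E → D
D → C
C → F
C → K
K → J
J → B
E → N

Visit order: M, H, P, O, G, L, A, I, Q, E, D, C, F, K, J, B, N

F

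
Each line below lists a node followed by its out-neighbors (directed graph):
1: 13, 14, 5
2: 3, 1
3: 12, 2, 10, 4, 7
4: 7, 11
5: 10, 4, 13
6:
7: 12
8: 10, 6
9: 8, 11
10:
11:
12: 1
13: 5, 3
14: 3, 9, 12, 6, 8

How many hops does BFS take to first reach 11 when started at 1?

Level 0: 1
Level 1: 5, 13, 14
Level 2: 3, 4, 6, 8, 9, 10, 12
Level 3: 2, 7, 11
11 first appears at level 3.

3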